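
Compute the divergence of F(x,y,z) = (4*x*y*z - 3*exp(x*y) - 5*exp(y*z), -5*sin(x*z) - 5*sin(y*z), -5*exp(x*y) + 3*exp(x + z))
4*y*z - 3*y*exp(x*y) - 5*z*cos(y*z) + 3*exp(x + z)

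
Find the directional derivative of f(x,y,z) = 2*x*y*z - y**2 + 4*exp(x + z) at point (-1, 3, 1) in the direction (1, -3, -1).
36*sqrt(11)/11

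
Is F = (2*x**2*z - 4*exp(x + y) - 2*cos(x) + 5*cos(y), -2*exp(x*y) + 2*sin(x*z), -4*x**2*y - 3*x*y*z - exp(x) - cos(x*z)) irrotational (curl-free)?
No, ∇×F = (-x*(4*x + 3*z + 2*cos(x*z)), 2*x**2 + 8*x*y + 3*y*z - z*sin(x*z) + exp(x), -2*y*exp(x*y) + 2*z*cos(x*z) + 4*exp(x + y) + 5*sin(y))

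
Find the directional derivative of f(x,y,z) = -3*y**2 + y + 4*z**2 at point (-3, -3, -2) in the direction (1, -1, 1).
-35*sqrt(3)/3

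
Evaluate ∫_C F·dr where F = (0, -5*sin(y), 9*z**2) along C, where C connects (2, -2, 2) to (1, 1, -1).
-27 - 5*cos(2) + 5*cos(1)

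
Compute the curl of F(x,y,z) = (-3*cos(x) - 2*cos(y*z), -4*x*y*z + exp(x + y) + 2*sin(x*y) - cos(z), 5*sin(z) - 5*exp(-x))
(4*x*y - sin(z), 2*y*sin(y*z) - 5*exp(-x), -4*y*z + 2*y*cos(x*y) - 2*z*sin(y*z) + exp(x + y))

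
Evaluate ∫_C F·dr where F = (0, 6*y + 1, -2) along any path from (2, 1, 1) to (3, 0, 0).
-2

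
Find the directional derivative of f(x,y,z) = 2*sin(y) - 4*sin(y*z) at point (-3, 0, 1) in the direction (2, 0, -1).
0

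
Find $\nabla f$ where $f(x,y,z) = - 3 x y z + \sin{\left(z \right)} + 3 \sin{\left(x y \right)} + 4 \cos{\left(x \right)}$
(-3*y*z + 3*y*cos(x*y) - 4*sin(x), 3*x*(-z + cos(x*y)), -3*x*y + cos(z))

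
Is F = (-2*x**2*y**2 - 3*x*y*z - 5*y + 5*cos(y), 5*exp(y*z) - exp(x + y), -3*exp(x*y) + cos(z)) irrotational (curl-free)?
No, ∇×F = (-3*x*exp(x*y) - 5*y*exp(y*z), 3*y*(-x + exp(x*y)), 4*x**2*y + 3*x*z - exp(x + y) + 5*sin(y) + 5)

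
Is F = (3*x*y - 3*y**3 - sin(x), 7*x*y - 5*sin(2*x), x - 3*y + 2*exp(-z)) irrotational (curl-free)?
No, ∇×F = (-3, -1, -3*x + 9*y**2 + 7*y - 10*cos(2*x))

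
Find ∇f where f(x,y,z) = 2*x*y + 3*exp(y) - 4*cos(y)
(2*y, 2*x + 3*exp(y) + 4*sin(y), 0)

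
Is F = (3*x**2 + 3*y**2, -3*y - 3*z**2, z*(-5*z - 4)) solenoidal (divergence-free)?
No, ∇·F = 6*x - 10*z - 7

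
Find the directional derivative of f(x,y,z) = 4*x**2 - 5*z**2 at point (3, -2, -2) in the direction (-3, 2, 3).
-6*sqrt(22)/11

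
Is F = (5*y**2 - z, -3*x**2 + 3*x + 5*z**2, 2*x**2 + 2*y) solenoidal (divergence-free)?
Yes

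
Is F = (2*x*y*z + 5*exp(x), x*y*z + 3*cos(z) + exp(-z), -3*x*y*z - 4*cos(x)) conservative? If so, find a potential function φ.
No, ∇×F = (-x*y - 3*x*z + 3*sin(z) + exp(-z), 2*x*y + 3*y*z - 4*sin(x), z*(-2*x + y)) ≠ 0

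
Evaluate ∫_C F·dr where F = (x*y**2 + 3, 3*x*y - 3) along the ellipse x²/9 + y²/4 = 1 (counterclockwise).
0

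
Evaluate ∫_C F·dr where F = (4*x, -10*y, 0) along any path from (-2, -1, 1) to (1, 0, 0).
-1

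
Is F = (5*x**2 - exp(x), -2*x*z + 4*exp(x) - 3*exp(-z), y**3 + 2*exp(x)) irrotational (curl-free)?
No, ∇×F = (2*x + 3*y**2 - 3*exp(-z), -2*exp(x), -2*z + 4*exp(x))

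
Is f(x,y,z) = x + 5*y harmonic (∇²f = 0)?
Yes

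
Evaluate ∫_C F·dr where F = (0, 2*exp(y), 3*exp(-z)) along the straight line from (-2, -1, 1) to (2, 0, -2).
-3*exp(2) + exp(-1) + 2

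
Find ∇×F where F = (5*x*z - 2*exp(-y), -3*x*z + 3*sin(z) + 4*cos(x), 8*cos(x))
(3*x - 3*cos(z), 5*x + 8*sin(x), -3*z - 4*sin(x) - 2*exp(-y))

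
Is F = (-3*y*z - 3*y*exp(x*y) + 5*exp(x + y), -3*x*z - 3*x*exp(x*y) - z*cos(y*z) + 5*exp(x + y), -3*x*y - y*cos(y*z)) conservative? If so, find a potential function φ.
Yes, F is conservative. φ = -3*x*y*z - 3*exp(x*y) + 5*exp(x + y) - sin(y*z)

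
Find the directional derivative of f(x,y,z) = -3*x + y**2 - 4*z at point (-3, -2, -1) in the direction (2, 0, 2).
-7*sqrt(2)/2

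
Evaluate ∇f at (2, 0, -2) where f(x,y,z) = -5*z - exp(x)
(-exp(2), 0, -5)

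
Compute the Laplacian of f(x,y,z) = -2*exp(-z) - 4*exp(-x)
-2*exp(-z) - 4*exp(-x)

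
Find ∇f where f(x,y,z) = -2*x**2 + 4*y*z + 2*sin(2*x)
(-4*x + 4*cos(2*x), 4*z, 4*y)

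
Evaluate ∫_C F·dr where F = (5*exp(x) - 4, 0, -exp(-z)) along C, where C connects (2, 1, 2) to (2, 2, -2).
2*sinh(2)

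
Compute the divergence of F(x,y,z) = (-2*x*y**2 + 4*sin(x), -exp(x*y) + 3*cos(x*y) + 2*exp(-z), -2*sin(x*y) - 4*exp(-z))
-x*exp(x*y) - 3*x*sin(x*y) - 2*y**2 + 4*cos(x) + 4*exp(-z)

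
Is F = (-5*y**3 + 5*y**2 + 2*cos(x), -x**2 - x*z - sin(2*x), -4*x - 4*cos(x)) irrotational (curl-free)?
No, ∇×F = (x, 4 - 4*sin(x), -2*x + 15*y**2 - 10*y - z - 2*cos(2*x))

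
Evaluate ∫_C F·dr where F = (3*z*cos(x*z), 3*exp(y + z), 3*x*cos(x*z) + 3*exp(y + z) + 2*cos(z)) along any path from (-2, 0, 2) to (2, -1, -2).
-3*exp(2) - 4*sin(2) + 3*exp(-3)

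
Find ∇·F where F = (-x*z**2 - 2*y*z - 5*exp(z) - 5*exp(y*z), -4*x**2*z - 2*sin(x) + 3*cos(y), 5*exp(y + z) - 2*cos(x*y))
-z**2 + 5*exp(y + z) - 3*sin(y)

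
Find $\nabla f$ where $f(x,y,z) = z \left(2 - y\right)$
(0, -z, 2 - y)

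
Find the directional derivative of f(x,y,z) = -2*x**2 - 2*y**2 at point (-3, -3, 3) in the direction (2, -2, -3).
0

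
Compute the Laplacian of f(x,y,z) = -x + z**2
2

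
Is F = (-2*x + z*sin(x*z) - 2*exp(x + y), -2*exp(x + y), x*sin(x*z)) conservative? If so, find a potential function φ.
Yes, F is conservative. φ = -x**2 - 2*exp(x + y) - cos(x*z)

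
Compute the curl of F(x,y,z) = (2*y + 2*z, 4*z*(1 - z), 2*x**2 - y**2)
(-2*y + 8*z - 4, 2 - 4*x, -2)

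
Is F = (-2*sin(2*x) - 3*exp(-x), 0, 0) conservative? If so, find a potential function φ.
Yes, F is conservative. φ = cos(2*x) + 3*exp(-x)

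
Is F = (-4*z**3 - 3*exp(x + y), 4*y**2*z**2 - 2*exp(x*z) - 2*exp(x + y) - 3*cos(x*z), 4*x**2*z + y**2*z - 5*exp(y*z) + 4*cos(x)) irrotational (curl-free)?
No, ∇×F = (2*x*exp(x*z) - 3*x*sin(x*z) - 8*y**2*z + 2*y*z - 5*z*exp(y*z), -8*x*z - 12*z**2 + 4*sin(x), -2*z*exp(x*z) + 3*z*sin(x*z) + exp(x + y))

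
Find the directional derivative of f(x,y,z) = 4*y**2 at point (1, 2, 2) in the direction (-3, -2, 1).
-16*sqrt(14)/7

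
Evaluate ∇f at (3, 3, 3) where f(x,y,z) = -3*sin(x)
(-3*cos(3), 0, 0)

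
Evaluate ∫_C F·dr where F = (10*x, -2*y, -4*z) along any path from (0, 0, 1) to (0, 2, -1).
-4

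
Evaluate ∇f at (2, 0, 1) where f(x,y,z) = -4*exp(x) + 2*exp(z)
(-4*exp(2), 0, 2*E)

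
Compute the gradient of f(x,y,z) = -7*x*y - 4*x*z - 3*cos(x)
(-7*y - 4*z + 3*sin(x), -7*x, -4*x)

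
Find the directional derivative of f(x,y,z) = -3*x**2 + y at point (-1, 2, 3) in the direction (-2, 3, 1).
-9*sqrt(14)/14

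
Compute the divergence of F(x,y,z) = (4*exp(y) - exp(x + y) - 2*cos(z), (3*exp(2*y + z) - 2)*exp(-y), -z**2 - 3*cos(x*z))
3*x*sin(x*z) - 2*z - exp(x + y) + 3*exp(y + z) + 2*exp(-y)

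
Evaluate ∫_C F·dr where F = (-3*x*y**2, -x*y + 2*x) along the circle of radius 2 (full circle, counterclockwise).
8*pi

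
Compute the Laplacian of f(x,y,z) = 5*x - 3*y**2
-6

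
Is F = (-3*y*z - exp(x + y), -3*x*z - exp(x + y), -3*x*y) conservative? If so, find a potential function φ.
Yes, F is conservative. φ = -3*x*y*z - exp(x + y)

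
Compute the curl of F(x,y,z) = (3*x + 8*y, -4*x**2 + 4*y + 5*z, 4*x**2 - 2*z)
(-5, -8*x, -8*x - 8)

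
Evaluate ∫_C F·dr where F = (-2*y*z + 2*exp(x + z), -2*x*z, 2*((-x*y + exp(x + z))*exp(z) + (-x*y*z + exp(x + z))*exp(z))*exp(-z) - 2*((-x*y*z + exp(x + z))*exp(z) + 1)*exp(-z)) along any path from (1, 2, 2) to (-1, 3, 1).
-2*exp(3) - 2*exp(-2) + 2*exp(-1) + 16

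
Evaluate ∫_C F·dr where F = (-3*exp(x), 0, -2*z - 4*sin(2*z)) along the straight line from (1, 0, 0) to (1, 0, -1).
-3 + 2*cos(2)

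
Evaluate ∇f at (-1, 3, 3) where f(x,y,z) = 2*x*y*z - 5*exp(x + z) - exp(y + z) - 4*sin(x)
(-5*exp(2) - 4*cos(1) + 18, -exp(6) - 6, -exp(6) - 5*exp(2) - 6)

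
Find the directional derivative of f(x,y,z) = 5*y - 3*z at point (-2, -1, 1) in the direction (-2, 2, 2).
2*sqrt(3)/3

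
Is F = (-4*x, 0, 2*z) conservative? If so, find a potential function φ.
Yes, F is conservative. φ = -2*x**2 + z**2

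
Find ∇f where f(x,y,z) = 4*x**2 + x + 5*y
(8*x + 1, 5, 0)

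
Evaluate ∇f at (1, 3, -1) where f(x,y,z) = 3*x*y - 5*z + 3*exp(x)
(3*E + 9, 3, -5)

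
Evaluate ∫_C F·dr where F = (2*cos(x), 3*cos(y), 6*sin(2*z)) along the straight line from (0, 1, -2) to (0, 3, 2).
-3*sin(1) + 3*sin(3)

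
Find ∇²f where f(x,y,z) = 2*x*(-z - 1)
0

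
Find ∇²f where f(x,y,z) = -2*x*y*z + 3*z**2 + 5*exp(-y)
6 + 5*exp(-y)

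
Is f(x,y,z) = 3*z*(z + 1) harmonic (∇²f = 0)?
No, ∇²f = 6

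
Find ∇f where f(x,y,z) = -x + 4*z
(-1, 0, 4)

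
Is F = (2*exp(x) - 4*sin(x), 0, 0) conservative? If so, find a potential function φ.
Yes, F is conservative. φ = 2*exp(x) + 4*cos(x)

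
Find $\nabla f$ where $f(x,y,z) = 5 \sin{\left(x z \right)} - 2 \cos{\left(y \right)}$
(5*z*cos(x*z), 2*sin(y), 5*x*cos(x*z))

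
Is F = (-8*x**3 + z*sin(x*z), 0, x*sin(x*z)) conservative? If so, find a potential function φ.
Yes, F is conservative. φ = -2*x**4 - cos(x*z)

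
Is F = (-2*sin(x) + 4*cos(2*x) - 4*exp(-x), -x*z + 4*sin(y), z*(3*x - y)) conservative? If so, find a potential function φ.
No, ∇×F = (x - z, -3*z, -z) ≠ 0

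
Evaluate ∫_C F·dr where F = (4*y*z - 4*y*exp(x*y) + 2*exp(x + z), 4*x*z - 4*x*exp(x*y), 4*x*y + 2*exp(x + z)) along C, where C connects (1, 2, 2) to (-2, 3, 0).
-2*exp(3) - 16 - 4*exp(-6) + 2*exp(-2) + 4*exp(2)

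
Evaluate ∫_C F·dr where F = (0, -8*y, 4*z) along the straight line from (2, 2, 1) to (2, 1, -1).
12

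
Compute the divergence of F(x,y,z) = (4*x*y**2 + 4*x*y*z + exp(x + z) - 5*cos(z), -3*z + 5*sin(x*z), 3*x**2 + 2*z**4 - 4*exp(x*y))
4*y**2 + 4*y*z + 8*z**3 + exp(x + z)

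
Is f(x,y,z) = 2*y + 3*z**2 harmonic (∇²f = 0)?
No, ∇²f = 6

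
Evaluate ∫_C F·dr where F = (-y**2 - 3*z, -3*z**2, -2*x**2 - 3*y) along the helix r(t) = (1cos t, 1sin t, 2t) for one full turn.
-64*pi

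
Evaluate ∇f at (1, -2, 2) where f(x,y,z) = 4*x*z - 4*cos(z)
(8, 0, 4*sin(2) + 4)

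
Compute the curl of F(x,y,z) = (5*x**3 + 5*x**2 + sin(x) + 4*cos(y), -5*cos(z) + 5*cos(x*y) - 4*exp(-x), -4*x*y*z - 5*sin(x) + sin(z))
(-4*x*z - 5*sin(z), 4*y*z + 5*cos(x), -5*y*sin(x*y) + 4*sin(y) + 4*exp(-x))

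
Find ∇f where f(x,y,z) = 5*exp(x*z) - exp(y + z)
(5*z*exp(x*z), -exp(y + z), 5*x*exp(x*z) - exp(y + z))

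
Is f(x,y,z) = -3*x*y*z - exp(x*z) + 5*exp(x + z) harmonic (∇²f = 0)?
No, ∇²f = -x**2*exp(x*z) - z**2*exp(x*z) + 10*exp(x + z)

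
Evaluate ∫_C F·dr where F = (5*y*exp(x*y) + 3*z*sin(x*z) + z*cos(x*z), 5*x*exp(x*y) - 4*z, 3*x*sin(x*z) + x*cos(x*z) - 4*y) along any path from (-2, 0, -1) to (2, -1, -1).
-9 - 2*sin(2) + 5*exp(-2)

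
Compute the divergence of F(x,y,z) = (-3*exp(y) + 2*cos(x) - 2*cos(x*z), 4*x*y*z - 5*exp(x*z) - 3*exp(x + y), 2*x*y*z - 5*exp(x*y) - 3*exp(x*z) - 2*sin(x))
2*x*y + 4*x*z - 3*x*exp(x*z) + 2*z*sin(x*z) - 3*exp(x + y) - 2*sin(x)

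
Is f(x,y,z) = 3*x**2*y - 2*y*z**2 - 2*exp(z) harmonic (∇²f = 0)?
No, ∇²f = 2*y - 2*exp(z)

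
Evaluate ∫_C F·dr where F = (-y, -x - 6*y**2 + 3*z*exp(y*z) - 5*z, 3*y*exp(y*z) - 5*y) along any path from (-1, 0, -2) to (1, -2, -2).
-5 + 3*exp(4)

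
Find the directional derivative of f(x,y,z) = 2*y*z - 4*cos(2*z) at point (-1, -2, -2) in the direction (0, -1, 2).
-4*sqrt(5)*(4*sin(4) + 1)/5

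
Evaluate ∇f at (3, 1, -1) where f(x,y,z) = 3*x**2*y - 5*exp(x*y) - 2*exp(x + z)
(-5*exp(3) - 2*exp(2) + 18, 27 - 15*exp(3), -2*exp(2))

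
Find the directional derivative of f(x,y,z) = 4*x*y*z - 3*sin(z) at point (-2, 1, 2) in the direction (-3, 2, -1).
3*sqrt(14)*(-16 + cos(2))/14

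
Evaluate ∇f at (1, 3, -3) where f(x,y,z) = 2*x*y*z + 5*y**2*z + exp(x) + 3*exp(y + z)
(-18 + E, -93, 54)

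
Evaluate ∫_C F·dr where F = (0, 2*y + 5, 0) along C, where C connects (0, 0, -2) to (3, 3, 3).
24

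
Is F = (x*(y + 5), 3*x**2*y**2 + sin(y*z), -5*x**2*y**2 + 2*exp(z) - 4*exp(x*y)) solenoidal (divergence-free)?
No, ∇·F = 6*x**2*y + y + z*cos(y*z) + 2*exp(z) + 5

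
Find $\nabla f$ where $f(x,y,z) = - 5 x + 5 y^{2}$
(-5, 10*y, 0)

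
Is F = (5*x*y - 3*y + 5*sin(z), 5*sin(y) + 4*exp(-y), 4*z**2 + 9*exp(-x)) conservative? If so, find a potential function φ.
No, ∇×F = (0, 5*cos(z) + 9*exp(-x), 3 - 5*x) ≠ 0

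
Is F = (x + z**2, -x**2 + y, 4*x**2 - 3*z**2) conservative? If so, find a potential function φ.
No, ∇×F = (0, -8*x + 2*z, -2*x) ≠ 0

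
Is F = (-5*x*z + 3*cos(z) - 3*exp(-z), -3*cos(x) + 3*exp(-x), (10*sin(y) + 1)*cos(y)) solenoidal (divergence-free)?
No, ∇·F = -5*z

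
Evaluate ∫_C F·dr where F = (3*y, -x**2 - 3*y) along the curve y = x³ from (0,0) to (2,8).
-516/5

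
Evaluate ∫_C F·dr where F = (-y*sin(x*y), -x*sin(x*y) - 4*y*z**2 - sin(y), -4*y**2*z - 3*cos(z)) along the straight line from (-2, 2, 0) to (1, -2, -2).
-32 + cos(2) - cos(4) + 3*sin(2)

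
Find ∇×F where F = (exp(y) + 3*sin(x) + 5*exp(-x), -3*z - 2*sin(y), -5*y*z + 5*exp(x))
(3 - 5*z, -5*exp(x), -exp(y))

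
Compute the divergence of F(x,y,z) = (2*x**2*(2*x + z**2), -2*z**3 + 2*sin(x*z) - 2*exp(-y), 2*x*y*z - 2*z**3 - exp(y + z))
12*x**2 + 2*x*y + 4*x*z**2 - 6*z**2 - exp(y + z) + 2*exp(-y)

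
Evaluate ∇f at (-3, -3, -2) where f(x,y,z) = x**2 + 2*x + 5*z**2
(-4, 0, -20)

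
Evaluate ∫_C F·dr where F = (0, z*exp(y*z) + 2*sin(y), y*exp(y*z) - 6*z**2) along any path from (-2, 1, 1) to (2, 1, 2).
-14 - E + exp(2)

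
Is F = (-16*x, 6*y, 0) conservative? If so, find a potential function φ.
Yes, F is conservative. φ = -8*x**2 + 3*y**2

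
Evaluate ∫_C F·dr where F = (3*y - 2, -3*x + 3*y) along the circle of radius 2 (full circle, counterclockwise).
-24*pi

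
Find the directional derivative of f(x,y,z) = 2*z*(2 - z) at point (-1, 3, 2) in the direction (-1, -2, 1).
-2*sqrt(6)/3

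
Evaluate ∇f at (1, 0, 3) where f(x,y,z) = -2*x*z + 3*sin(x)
(-6 + 3*cos(1), 0, -2)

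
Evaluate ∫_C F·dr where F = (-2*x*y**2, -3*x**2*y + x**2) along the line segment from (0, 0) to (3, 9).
-3537/4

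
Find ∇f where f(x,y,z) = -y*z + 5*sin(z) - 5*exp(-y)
(0, -z + 5*exp(-y), -y + 5*cos(z))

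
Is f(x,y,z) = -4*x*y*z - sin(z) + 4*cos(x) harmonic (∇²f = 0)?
No, ∇²f = sin(z) - 4*cos(x)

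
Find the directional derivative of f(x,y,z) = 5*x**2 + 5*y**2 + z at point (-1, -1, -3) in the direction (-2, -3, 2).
52*sqrt(17)/17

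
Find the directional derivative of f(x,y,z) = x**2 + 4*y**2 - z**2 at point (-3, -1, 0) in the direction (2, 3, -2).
-36*sqrt(17)/17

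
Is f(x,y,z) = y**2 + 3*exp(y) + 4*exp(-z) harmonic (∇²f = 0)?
No, ∇²f = 3*exp(y) + 2 + 4*exp(-z)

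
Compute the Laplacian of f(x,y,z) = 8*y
0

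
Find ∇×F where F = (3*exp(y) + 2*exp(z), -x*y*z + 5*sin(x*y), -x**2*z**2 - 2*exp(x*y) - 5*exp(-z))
(x*(y - 2*exp(x*y)), 2*x*z**2 + 2*y*exp(x*y) + 2*exp(z), -y*z + 5*y*cos(x*y) - 3*exp(y))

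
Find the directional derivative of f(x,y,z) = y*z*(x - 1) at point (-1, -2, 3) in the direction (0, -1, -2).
-2*sqrt(5)/5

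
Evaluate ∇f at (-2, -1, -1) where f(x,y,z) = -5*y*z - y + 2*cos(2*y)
(0, 4*sin(2) + 4, 5)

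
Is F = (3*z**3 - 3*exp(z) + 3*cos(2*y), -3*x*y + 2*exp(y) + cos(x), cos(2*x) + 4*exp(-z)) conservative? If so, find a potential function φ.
No, ∇×F = (0, 9*z**2 - 3*exp(z) + 2*sin(2*x), -3*y - sin(x) + 6*sin(2*y)) ≠ 0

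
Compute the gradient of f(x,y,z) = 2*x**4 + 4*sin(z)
(8*x**3, 0, 4*cos(z))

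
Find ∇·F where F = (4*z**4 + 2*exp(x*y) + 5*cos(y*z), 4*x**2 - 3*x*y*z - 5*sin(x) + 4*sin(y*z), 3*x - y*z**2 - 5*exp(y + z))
-3*x*z - 2*y*z + 2*y*exp(x*y) + 4*z*cos(y*z) - 5*exp(y + z)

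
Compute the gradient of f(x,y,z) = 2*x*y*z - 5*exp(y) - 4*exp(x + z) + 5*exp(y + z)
(2*y*z - 4*exp(x + z), 2*x*z - 5*exp(y) + 5*exp(y + z), 2*x*y - 4*exp(x + z) + 5*exp(y + z))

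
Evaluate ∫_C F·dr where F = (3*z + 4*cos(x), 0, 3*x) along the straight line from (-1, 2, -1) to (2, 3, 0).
-3 + 4*sin(1) + 4*sin(2)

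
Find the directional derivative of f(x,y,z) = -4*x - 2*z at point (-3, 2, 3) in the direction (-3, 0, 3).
sqrt(2)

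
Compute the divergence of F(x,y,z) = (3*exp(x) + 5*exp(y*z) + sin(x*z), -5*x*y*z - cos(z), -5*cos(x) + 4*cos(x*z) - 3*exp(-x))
-5*x*z - 4*x*sin(x*z) + z*cos(x*z) + 3*exp(x)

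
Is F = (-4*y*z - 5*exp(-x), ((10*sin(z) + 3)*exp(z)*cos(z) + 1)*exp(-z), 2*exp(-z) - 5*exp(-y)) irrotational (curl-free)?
No, ∇×F = (20*sin(z)**2 + 3*sin(z) - 10 + exp(-z) + 5*exp(-y), -4*y, 4*z)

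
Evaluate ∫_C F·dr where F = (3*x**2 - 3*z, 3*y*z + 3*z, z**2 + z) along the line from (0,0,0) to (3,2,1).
91/3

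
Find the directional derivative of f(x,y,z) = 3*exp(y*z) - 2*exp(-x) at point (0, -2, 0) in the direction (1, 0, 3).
-8*sqrt(10)/5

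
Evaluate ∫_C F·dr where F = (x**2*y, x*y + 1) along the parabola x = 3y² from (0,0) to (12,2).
7010/7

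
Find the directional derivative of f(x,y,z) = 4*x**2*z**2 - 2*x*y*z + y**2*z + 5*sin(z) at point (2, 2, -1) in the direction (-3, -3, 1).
sqrt(19)*(-96 + 5*cos(1))/19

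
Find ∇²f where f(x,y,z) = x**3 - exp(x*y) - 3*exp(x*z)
-x**2*exp(x*y) - 3*x**2*exp(x*z) + 6*x - y**2*exp(x*y) - 3*z**2*exp(x*z)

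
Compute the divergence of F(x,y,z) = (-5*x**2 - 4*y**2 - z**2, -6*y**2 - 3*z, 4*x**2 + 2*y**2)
-10*x - 12*y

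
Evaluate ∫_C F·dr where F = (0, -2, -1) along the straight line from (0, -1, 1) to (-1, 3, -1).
-6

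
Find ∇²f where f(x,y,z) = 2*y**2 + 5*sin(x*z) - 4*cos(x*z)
x**2*(-5*sin(x*z) + 4*cos(x*z)) + z**2*(-5*sin(x*z) + 4*cos(x*z)) + 4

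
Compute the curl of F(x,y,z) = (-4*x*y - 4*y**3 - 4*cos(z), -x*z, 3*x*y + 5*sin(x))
(4*x, -3*y + 4*sin(z) - 5*cos(x), 4*x + 12*y**2 - z)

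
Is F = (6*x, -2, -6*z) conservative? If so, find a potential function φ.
Yes, F is conservative. φ = 3*x**2 - 2*y - 3*z**2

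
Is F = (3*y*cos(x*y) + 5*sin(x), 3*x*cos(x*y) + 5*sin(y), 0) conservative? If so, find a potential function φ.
Yes, F is conservative. φ = 3*sin(x*y) - 5*cos(x) - 5*cos(y)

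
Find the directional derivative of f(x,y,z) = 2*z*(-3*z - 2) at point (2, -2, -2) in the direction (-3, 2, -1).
-10*sqrt(14)/7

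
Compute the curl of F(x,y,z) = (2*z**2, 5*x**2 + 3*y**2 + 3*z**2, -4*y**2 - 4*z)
(-8*y - 6*z, 4*z, 10*x)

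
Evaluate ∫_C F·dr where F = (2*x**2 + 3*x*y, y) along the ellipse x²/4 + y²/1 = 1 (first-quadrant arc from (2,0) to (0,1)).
-53/6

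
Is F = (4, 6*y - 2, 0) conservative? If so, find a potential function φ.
Yes, F is conservative. φ = 4*x + 3*y**2 - 2*y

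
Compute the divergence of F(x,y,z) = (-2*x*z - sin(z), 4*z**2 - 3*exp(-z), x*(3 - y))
-2*z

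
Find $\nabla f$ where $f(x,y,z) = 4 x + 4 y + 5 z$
(4, 4, 5)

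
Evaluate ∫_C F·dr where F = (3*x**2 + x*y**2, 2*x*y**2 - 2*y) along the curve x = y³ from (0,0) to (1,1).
17/24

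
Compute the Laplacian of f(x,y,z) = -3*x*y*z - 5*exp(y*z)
5*(-y**2 - z**2)*exp(y*z)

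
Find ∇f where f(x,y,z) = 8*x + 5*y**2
(8, 10*y, 0)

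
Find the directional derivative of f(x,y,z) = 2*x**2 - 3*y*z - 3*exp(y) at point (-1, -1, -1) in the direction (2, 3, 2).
sqrt(17)*(-9 + 7*E)*exp(-1)/17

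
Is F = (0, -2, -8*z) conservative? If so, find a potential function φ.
Yes, F is conservative. φ = -2*y - 4*z**2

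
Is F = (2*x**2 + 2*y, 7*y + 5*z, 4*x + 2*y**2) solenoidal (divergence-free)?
No, ∇·F = 4*x + 7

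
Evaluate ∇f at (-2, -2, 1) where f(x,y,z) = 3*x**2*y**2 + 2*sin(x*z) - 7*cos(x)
(-48 - 7*sin(2) + 2*cos(2), -48, -4*cos(2))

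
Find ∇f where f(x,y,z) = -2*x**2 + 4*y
(-4*x, 4, 0)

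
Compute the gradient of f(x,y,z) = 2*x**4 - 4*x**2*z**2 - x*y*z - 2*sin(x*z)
(8*x**3 - 8*x*z**2 - y*z - 2*z*cos(x*z), -x*z, -x*(8*x*z + y + 2*cos(x*z)))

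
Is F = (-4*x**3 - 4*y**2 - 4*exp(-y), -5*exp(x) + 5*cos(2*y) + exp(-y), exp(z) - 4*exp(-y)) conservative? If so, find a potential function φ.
No, ∇×F = (4*exp(-y), 0, 8*y - 5*exp(x) - 4*exp(-y)) ≠ 0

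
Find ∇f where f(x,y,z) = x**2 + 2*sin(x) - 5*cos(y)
(2*x + 2*cos(x), 5*sin(y), 0)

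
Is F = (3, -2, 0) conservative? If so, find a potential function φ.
Yes, F is conservative. φ = 3*x - 2*y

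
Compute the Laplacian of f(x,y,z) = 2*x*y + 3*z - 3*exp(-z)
-3*exp(-z)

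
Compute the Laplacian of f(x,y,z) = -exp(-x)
-exp(-x)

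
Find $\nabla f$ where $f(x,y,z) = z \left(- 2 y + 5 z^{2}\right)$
(0, -2*z, -2*y + 15*z**2)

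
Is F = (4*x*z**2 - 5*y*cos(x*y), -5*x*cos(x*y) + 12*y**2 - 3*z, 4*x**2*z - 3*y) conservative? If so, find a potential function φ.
Yes, F is conservative. φ = 2*x**2*z**2 + 4*y**3 - 3*y*z - 5*sin(x*y)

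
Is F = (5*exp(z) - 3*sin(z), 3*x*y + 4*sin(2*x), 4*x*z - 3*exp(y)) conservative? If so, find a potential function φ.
No, ∇×F = (-3*exp(y), -4*z + 5*exp(z) - 3*cos(z), 3*y + 8*cos(2*x)) ≠ 0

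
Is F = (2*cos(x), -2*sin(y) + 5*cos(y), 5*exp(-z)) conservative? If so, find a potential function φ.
Yes, F is conservative. φ = 2*sin(x) + 5*sin(y) + 2*cos(y) - 5*exp(-z)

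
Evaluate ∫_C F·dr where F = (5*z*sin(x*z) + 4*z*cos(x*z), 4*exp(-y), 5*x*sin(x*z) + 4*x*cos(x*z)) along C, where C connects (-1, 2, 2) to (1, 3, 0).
-5 + 5*cos(2) - 4*exp(-3) + 4*exp(-2) + 4*sin(2)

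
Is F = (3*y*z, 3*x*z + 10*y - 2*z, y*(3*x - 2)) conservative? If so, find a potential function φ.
Yes, F is conservative. φ = y*(3*x*z + 5*y - 2*z)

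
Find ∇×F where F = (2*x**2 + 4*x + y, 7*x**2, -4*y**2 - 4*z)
(-8*y, 0, 14*x - 1)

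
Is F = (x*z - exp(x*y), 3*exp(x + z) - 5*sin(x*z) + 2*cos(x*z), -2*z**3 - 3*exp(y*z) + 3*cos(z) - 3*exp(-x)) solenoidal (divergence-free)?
No, ∇·F = -y*exp(x*y) - 3*y*exp(y*z) - 6*z**2 + z - 3*sin(z)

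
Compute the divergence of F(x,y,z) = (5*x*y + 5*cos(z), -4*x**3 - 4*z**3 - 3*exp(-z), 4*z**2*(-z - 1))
5*y - 12*z**2 - 8*z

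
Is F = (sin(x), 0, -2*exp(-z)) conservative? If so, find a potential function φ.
Yes, F is conservative. φ = -cos(x) + 2*exp(-z)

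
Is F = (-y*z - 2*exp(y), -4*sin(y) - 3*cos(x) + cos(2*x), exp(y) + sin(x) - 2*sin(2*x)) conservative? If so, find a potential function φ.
No, ∇×F = (exp(y), -y - cos(x) + 4*cos(2*x), z + 2*exp(y) + 3*sin(x) - 2*sin(2*x)) ≠ 0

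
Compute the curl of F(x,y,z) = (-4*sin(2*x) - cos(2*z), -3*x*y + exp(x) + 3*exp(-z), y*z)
(z + 3*exp(-z), 2*sin(2*z), -3*y + exp(x))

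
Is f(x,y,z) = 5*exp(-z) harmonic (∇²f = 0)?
No, ∇²f = 5*exp(-z)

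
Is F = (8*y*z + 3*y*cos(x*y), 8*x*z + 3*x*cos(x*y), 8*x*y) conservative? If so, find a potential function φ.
Yes, F is conservative. φ = 8*x*y*z + 3*sin(x*y)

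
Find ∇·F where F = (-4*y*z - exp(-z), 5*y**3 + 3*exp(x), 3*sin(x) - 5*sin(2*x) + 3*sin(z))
15*y**2 + 3*cos(z)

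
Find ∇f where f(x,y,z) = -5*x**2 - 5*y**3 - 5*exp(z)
(-10*x, -15*y**2, -5*exp(z))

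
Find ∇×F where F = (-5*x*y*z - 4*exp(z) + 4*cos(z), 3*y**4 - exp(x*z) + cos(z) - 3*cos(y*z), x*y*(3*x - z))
(x*(3*x - z) + x*exp(x*z) - 3*y*sin(y*z) + sin(z), -11*x*y + y*z - 4*exp(z) - 4*sin(z), z*(5*x - exp(x*z)))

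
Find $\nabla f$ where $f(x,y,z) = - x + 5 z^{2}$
(-1, 0, 10*z)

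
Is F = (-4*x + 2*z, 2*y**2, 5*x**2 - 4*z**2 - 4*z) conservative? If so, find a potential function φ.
No, ∇×F = (0, 2 - 10*x, 0) ≠ 0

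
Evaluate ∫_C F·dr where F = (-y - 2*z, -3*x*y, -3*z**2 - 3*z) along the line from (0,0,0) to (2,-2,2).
-24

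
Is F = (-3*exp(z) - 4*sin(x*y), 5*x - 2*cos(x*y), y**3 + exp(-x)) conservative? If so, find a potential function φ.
No, ∇×F = (3*y**2, -3*exp(z) + exp(-x), 4*x*cos(x*y) + 2*y*sin(x*y) + 5) ≠ 0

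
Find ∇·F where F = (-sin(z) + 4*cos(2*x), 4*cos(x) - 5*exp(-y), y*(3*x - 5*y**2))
-8*sin(2*x) + 5*exp(-y)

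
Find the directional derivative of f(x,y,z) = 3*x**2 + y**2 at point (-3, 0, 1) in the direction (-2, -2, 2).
6*sqrt(3)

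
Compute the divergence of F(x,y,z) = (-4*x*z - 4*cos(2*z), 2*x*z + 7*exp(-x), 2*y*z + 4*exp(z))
2*y - 4*z + 4*exp(z)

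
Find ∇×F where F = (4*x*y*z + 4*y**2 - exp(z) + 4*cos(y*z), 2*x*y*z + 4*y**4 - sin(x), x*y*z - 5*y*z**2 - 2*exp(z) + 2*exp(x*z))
(-2*x*y + x*z - 5*z**2, 4*x*y - y*z - 4*y*sin(y*z) - 2*z*exp(x*z) - exp(z), -4*x*z + 2*y*z - 8*y + 4*z*sin(y*z) - cos(x))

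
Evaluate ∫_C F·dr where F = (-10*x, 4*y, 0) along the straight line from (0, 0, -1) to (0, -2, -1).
8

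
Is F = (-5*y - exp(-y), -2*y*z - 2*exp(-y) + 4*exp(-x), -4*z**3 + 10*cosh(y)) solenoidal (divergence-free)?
No, ∇·F = -12*z**2 - 2*z + 2*exp(-y)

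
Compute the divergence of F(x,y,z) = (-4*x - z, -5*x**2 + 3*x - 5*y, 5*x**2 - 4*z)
-13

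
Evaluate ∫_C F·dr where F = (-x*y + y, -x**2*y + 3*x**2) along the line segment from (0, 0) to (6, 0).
0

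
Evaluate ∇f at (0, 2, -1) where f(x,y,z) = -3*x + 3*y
(-3, 3, 0)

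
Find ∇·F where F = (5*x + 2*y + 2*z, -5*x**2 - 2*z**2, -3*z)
2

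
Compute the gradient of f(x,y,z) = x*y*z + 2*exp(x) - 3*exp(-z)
(y*z + 2*exp(x), x*z, x*y + 3*exp(-z))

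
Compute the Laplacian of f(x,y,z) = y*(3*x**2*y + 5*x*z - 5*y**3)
6*x**2 - 54*y**2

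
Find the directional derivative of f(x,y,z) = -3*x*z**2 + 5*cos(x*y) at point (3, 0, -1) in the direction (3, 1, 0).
-9*sqrt(10)/10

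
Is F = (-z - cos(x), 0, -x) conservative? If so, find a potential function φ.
Yes, F is conservative. φ = -x*z - sin(x)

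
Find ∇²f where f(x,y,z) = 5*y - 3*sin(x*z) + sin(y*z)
3*x**2*sin(x*z) - y**2*sin(y*z) + 3*z**2*sin(x*z) - z**2*sin(y*z)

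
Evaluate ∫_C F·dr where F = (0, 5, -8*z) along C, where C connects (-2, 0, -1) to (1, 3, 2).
3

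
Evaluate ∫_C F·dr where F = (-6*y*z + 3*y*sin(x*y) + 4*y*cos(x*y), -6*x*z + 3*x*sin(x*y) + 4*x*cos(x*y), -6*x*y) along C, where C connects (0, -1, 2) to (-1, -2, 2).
-21 - 3*cos(2) + 4*sin(2)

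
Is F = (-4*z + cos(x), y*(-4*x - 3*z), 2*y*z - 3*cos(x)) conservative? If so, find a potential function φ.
No, ∇×F = (3*y + 2*z, -3*sin(x) - 4, -4*y) ≠ 0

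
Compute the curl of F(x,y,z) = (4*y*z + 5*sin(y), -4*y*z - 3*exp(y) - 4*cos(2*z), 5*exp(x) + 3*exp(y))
(4*y + 3*exp(y) - 8*sin(2*z), 4*y - 5*exp(x), -4*z - 5*cos(y))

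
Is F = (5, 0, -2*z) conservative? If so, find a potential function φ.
Yes, F is conservative. φ = 5*x - z**2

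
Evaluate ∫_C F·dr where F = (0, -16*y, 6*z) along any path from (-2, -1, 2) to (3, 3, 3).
-49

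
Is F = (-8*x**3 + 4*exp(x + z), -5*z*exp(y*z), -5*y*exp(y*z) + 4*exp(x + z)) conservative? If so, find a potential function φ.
Yes, F is conservative. φ = -2*x**4 - 5*exp(y*z) + 4*exp(x + z)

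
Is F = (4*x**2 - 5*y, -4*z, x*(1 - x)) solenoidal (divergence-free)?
No, ∇·F = 8*x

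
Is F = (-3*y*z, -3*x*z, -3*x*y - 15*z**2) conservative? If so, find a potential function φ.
Yes, F is conservative. φ = z*(-3*x*y - 5*z**2)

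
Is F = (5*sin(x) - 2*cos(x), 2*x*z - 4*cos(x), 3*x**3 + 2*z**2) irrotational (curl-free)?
No, ∇×F = (-2*x, -9*x**2, 2*z + 4*sin(x))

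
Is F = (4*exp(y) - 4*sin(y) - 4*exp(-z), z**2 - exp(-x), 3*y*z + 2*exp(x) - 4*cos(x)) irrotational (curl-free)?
No, ∇×F = (z, -2*exp(x) - 4*sin(x) + 4*exp(-z), -4*exp(y) + 4*cos(y) + exp(-x))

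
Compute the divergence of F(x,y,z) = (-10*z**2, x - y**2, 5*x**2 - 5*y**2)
-2*y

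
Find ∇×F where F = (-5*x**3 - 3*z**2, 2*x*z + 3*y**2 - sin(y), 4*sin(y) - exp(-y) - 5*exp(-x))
(-2*x + 4*cos(y) + exp(-y), -6*z - 5*exp(-x), 2*z)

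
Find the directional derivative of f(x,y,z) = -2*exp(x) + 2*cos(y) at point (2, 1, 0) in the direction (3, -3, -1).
6*sqrt(19)*(-exp(2) + sin(1))/19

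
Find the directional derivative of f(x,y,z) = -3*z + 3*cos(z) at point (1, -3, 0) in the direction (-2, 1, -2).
2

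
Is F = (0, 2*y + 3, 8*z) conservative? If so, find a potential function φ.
Yes, F is conservative. φ = y**2 + 3*y + 4*z**2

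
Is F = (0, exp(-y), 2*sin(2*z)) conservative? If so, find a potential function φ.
Yes, F is conservative. φ = -cos(2*z) - exp(-y)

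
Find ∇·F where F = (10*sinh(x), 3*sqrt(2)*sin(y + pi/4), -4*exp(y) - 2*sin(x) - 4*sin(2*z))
-8*cos(2*z) + 3*sqrt(2)*cos(y + pi/4) + 10*cosh(x)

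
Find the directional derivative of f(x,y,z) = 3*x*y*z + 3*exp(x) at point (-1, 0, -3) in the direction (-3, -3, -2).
9*sqrt(22)*(-3*E - 1)*exp(-1)/22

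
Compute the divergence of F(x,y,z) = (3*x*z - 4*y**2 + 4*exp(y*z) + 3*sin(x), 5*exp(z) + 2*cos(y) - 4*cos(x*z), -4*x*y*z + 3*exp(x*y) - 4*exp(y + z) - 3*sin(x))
-4*x*y + 3*z - 4*exp(y + z) - 2*sin(y) + 3*cos(x)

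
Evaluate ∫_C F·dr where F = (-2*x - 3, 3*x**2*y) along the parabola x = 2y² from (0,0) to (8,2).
40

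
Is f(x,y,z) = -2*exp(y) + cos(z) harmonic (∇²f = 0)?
No, ∇²f = -2*exp(y) - cos(z)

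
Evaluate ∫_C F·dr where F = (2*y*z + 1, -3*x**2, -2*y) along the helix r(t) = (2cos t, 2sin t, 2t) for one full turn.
-16*pi**2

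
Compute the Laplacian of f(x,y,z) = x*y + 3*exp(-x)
3*exp(-x)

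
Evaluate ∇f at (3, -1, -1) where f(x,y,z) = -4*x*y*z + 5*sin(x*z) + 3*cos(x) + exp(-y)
(-4 - 3*sin(3) - 5*cos(3), 12 - E, 15*cos(3) + 12)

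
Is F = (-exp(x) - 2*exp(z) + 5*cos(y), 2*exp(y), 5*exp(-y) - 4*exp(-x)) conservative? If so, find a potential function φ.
No, ∇×F = (-5*exp(-y), -2*exp(z) - 4*exp(-x), 5*sin(y)) ≠ 0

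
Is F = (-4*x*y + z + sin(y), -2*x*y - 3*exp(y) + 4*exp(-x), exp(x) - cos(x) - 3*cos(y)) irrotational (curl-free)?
No, ∇×F = (3*sin(y), -exp(x) - sin(x) + 1, 4*x - 2*y - cos(y) - 4*exp(-x))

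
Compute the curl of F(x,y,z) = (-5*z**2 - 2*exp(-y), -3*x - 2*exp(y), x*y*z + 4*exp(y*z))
(z*(x + 4*exp(y*z)), z*(-y - 10), -3 - 2*exp(-y))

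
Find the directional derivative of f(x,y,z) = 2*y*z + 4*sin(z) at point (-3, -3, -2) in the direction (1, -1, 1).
2*sqrt(3)*(-1 + 2*cos(2))/3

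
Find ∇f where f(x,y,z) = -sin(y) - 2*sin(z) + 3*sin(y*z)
(0, 3*z*cos(y*z) - cos(y), 3*y*cos(y*z) - 2*cos(z))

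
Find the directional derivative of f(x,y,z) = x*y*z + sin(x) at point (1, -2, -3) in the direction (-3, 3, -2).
-sqrt(22)*(3*cos(1) + 23)/22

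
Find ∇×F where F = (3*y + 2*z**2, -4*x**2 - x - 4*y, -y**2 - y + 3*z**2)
(-2*y - 1, 4*z, -8*x - 4)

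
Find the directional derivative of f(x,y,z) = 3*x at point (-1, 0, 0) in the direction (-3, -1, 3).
-9*sqrt(19)/19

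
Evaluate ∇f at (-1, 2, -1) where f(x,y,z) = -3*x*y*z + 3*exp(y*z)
(6, -3 - 3*exp(-2), 6*exp(-2) + 6)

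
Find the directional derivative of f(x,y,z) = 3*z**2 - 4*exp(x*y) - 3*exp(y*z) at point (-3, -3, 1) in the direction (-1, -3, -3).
6*sqrt(19)*(-8*exp(12) - 3*exp(3) - 3)*exp(-3)/19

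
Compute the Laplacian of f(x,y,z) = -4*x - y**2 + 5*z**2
8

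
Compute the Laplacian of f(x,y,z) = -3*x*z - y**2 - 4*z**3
-24*z - 2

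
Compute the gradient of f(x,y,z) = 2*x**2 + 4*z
(4*x, 0, 4)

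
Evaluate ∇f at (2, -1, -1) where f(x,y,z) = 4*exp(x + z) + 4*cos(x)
(-4*sin(2) + 4*E, 0, 4*E)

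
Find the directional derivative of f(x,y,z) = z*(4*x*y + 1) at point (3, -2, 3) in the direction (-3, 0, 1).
49*sqrt(10)/10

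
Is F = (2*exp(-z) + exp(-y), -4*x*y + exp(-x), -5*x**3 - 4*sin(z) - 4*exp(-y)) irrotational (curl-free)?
No, ∇×F = (4*exp(-y), 15*x**2 - 2*exp(-z), -4*y + exp(-y) - exp(-x))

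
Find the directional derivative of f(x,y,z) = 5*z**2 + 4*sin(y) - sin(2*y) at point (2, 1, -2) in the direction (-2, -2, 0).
sqrt(2)*(-2*cos(1) + cos(2))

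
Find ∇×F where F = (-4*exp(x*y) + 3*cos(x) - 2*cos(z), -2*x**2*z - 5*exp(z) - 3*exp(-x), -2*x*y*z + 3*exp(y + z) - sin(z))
(2*x**2 - 2*x*z + 5*exp(z) + 3*exp(y + z), 2*y*z + 2*sin(z), (4*x*(-z + exp(x*y))*exp(x) + 3)*exp(-x))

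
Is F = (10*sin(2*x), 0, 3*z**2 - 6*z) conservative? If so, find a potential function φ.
Yes, F is conservative. φ = z**3 - 3*z**2 - 5*cos(2*x)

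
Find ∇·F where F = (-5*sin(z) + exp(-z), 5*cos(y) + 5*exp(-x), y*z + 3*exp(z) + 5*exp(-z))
y + 3*exp(z) - 5*sin(y) - 5*exp(-z)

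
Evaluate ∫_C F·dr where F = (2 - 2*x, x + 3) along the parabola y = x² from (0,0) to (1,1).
14/3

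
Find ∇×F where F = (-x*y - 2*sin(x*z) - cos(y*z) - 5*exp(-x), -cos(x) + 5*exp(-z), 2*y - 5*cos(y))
(5*sin(y) + 2 + 5*exp(-z), -2*x*cos(x*z) + y*sin(y*z), x - z*sin(y*z) + sin(x))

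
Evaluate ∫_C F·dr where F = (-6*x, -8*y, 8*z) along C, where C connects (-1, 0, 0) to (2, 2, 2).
-9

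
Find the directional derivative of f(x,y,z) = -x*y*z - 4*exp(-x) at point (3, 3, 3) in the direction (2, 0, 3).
sqrt(13)*(8 - 45*exp(3))*exp(-3)/13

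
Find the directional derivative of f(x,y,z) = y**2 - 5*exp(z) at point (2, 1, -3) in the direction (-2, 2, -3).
sqrt(17)*(15 + 4*exp(3))*exp(-3)/17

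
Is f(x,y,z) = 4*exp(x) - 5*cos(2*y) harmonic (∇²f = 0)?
No, ∇²f = 4*exp(x) + 20*cos(2*y)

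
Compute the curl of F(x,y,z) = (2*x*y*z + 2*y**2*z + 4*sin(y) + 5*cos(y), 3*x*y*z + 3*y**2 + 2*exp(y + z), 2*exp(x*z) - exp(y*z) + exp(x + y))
(-3*x*y - z*exp(y*z) + exp(x + y) - 2*exp(y + z), 2*x*y + 2*y**2 - 2*z*exp(x*z) - exp(x + y), -2*x*z - y*z + 5*sin(y) - 4*cos(y))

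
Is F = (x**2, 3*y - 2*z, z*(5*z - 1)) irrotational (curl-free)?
No, ∇×F = (2, 0, 0)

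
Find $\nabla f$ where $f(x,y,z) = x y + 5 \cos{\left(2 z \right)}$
(y, x, -10*sin(2*z))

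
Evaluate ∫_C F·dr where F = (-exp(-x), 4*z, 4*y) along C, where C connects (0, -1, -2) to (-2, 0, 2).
-9 + exp(2)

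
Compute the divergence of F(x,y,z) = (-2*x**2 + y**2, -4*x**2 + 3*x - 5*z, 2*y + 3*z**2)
-4*x + 6*z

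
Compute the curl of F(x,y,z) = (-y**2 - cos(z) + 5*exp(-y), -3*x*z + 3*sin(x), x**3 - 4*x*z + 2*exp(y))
(3*x + 2*exp(y), -3*x**2 + 4*z + sin(z), 2*y - 3*z + 3*cos(x) + 5*exp(-y))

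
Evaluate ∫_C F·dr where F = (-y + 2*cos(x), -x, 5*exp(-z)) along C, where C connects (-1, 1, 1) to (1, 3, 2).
-4 - 5*exp(-2) + 5*exp(-1) + 4*sin(1)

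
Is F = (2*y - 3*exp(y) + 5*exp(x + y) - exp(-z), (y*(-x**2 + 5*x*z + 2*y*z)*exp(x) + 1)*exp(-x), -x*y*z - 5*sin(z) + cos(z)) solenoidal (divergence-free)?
No, ∇·F = -x**2 - x*y + 5*x*z + 4*y*z + 5*exp(x + y) - sin(z) - 5*cos(z)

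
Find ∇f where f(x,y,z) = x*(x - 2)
(2*x - 2, 0, 0)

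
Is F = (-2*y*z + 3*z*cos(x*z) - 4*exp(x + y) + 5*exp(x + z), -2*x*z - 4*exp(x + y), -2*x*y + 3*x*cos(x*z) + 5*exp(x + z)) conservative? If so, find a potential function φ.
Yes, F is conservative. φ = -2*x*y*z - 4*exp(x + y) + 5*exp(x + z) + 3*sin(x*z)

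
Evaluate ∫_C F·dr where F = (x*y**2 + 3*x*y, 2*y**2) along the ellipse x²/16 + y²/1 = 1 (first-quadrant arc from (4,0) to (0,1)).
-58/3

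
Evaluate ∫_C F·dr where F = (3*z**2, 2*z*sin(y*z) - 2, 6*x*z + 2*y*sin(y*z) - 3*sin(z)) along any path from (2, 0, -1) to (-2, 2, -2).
-32 - 3*cos(1) + 3*cos(2) - 2*cos(4)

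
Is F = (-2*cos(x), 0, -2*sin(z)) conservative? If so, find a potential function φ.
Yes, F is conservative. φ = -2*sin(x) + 2*cos(z)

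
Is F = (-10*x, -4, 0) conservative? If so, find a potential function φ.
Yes, F is conservative. φ = -5*x**2 - 4*y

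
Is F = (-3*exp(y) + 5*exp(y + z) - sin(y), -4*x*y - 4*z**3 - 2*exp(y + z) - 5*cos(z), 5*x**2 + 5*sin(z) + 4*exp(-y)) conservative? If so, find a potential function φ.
No, ∇×F = (12*z**2 + 2*exp(y + z) - 5*sin(z) - 4*exp(-y), -10*x + 5*exp(y + z), -4*y + 3*exp(y) - 5*exp(y + z) + cos(y)) ≠ 0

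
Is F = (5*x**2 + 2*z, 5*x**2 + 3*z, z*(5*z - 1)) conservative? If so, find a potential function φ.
No, ∇×F = (-3, 2, 10*x) ≠ 0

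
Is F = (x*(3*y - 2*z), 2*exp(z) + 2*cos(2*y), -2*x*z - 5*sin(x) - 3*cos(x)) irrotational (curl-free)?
No, ∇×F = (-2*exp(z), -2*x + 2*z - 3*sin(x) + 5*cos(x), -3*x)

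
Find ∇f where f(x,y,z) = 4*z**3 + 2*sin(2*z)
(0, 0, 12*z**2 + 4*cos(2*z))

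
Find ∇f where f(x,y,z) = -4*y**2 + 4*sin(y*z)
(0, -8*y + 4*z*cos(y*z), 4*y*cos(y*z))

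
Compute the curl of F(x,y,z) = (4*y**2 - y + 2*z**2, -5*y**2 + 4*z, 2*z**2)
(-4, 4*z, 1 - 8*y)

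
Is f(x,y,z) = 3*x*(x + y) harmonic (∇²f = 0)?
No, ∇²f = 6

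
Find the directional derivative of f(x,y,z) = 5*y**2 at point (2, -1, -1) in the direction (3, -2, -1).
10*sqrt(14)/7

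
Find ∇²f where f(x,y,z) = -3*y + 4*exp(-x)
4*exp(-x)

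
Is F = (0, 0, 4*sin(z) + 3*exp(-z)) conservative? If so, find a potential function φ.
Yes, F is conservative. φ = -4*cos(z) - 3*exp(-z)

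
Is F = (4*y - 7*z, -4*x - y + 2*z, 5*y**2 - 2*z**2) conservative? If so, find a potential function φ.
No, ∇×F = (10*y - 2, -7, -8) ≠ 0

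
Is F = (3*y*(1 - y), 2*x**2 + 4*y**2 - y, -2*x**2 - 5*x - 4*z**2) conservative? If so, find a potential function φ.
No, ∇×F = (0, 4*x + 5, 4*x + 6*y - 3) ≠ 0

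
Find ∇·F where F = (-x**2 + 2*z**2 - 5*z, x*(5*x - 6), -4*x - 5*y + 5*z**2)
-2*x + 10*z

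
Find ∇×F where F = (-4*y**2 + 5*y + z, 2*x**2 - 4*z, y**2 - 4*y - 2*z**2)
(2*y, 1, 4*x + 8*y - 5)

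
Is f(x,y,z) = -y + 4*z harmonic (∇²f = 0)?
Yes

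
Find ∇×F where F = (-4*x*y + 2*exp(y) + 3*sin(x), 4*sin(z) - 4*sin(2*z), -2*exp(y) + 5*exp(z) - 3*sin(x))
(-2*exp(y) - 4*cos(z) + 8*cos(2*z), 3*cos(x), 4*x - 2*exp(y))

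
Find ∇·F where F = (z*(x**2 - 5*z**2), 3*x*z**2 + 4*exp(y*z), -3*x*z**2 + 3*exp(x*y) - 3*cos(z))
-4*x*z + 4*z*exp(y*z) + 3*sin(z)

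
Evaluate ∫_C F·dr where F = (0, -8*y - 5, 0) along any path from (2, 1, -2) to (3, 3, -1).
-42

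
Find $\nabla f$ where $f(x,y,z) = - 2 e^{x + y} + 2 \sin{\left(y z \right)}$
(-2*exp(x + y), 2*z*cos(y*z) - 2*exp(x + y), 2*y*cos(y*z))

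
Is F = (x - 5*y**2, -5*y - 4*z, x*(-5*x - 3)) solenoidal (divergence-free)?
No, ∇·F = -4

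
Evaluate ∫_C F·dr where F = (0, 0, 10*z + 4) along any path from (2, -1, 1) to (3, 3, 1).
0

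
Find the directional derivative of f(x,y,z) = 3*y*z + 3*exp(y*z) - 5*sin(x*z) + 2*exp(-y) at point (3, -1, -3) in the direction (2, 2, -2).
2*sqrt(3)*(-3*exp(3) + 15*cos(9) - 3 - E)/3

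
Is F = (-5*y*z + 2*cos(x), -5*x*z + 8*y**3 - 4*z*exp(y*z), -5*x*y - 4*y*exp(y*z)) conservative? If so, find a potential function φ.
Yes, F is conservative. φ = -5*x*y*z + 2*y**4 - 4*exp(y*z) + 2*sin(x)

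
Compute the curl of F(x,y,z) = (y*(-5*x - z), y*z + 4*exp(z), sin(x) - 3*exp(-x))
(-y - 4*exp(z), -y - cos(x) - 3*exp(-x), 5*x + z)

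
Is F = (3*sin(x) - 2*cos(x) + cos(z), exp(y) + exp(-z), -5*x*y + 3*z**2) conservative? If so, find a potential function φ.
No, ∇×F = (-5*x + exp(-z), 5*y - sin(z), 0) ≠ 0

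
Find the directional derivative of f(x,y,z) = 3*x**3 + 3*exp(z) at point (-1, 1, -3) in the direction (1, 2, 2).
2*exp(-3) + 3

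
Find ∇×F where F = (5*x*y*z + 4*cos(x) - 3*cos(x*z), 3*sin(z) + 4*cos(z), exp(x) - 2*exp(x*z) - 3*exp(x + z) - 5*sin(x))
(4*sin(z) - 3*cos(z), 5*x*y + 3*x*sin(x*z) + 2*z*exp(x*z) - exp(x) + 3*exp(x + z) + 5*cos(x), -5*x*z)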